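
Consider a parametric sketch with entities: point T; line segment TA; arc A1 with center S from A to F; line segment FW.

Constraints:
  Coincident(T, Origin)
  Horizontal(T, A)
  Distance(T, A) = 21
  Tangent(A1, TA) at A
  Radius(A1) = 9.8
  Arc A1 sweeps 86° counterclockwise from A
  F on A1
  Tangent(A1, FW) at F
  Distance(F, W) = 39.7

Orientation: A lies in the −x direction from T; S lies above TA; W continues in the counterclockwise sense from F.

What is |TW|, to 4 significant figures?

49.45

T is at the origin; T and A share the same y with |TA| = 21.0 and A on the −x side, so A = (-21.00, 0.000). Since A1 is tangent to TA there, SA ⟂ TA, so S = A + (0, 9.8) = (-21.00, 9.800). On A1, A sits at bearing -90° from S; an 86° counterclockwise sweep puts F at bearing -4°, so F = S + 9.8·(cos -4°, sin -4°) = (-11.22, 9.116). Since A1 is tangent to FW there, SF ⟂ FW, so FW runs along (−sin -4°, cos -4°); with |FW| = 39.7, W = (-8.455, 48.72). Then |TW| = |W − T| = 49.45.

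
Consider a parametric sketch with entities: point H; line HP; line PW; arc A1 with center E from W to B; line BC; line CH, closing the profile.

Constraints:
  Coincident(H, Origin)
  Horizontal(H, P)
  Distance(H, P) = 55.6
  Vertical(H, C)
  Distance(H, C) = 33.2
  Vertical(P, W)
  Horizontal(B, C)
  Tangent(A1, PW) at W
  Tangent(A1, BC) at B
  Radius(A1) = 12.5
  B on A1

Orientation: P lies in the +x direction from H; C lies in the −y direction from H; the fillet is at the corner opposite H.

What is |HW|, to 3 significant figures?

59.3

The virtual corner opposite H is at (55.6, -33.2). Since A1 is tangent to PW there, EW ⟂ PW and the tangent condition forces EB to be normal to BC, with radius 12.5, so the center E sits 12.5 in from both sides at E = (43.1, -20.7). That places the tangent points at W = (55.6, -20.7) on PW and B = (43.1, -33.2) on BC. Then |HW| = |W − H| = 59.3.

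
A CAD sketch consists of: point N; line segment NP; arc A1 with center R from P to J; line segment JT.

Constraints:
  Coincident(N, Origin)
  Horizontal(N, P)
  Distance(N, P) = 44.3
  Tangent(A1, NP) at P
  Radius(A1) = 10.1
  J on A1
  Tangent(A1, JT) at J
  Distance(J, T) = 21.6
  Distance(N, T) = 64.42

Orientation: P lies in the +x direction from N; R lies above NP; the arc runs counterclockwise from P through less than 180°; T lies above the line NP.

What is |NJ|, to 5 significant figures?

55.067

Checks: ∠(RP, PN) = 90.00° ✓; |RJ| = 10.10 ✓; ∠(RJ, JT) = 90.00° ✓; |JT| = 21.60 ✓; |NT| = 64.42 ✓.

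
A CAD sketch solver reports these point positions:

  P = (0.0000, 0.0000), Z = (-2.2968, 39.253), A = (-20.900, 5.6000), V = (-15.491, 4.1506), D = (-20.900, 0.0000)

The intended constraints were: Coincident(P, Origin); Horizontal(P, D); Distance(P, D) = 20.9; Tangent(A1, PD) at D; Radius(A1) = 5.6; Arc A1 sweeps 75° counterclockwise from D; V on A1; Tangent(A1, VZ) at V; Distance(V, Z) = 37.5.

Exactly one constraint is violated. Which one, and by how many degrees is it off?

Tangent(A1, VZ) at V — off by 5.60°.

P = (0.00, 0.00) ✓; P.y = 0.00, D.y = 0.00 ✓; |PD| = 20.90 ✓; ∠(AD, DP) = 90.00° ✓; |AD| = 5.600 ✓; bearing(A→V) − bearing(A→D) = 75.00° ✓; |AV| = 5.600 ✓; ∠(AV, VZ) = 95.60° ✗; |VZ| = 37.50 ✓.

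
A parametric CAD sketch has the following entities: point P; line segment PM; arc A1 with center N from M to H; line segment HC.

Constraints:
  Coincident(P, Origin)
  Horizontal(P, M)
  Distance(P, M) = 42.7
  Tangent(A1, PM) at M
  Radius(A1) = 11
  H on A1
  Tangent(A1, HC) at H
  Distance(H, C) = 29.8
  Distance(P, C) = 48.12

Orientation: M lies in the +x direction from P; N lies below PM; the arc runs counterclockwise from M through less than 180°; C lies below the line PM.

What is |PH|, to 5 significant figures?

33.206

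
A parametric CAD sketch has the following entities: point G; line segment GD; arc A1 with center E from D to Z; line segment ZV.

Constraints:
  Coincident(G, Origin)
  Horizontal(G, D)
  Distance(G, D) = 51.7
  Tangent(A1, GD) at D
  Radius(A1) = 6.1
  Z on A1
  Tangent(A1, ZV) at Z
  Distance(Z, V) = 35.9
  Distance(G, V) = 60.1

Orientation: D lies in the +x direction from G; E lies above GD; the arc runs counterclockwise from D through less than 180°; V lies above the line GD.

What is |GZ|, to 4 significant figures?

57.94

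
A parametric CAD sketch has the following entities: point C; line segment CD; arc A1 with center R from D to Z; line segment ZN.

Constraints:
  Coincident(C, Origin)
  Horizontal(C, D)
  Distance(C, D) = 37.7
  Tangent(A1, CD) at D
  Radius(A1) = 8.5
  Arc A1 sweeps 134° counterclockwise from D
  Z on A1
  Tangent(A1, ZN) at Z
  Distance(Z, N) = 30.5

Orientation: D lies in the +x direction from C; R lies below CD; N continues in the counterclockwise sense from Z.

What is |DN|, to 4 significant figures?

39.35

C is at the origin; CD is horizontal with |CD| = 37.7 and D on the +x side, so D = (37.70, 0.000). The tangent condition forces RD to be normal to CD, so R = D + (0, -8.5) = (37.70, -8.500). On A1, D sits at bearing 90° from R; a 134° counterclockwise sweep puts Z at bearing 224°, so Z = R + 8.5·(cos 224°, sin 224°) = (31.59, -14.40). A1 meets ZN tangentially, so RZ is at right angles to ZN, so ZN runs along (−sin 224°, cos 224°); with |ZN| = 30.5, N = (52.77, -36.34). Then |DN| = |N − D| = 39.35.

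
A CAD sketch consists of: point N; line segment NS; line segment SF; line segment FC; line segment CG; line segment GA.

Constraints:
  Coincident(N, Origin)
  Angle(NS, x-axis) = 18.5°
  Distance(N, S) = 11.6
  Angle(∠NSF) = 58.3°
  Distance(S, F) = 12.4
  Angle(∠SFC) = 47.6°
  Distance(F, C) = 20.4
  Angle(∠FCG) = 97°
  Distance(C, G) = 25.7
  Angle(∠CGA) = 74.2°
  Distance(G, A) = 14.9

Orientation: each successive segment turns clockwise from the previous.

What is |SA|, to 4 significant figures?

14.08

N is at the origin; NS runs at 18.5° with length 11.6, so S = (11.00, 3.681). ∠NSF = 58.3° gives SF at -103.2° from the x-axis; with |SF| = 12.4, F = (8.169, -8.392). ∠SFC = 47.6° gives FC at 124.4° from the x-axis; with |FC| = 20.4, C = (-3.356, 8.441). ∠FCG = 97.0° gives CG at 41.40° from the x-axis; with |CG| = 25.7, G = (15.92, 25.44). ∠CGA = 74.2° gives GA at -64.40° from the x-axis; with |GA| = 14.9, A = (22.36, 12.00). Then |SA| = |A − S| = 14.08.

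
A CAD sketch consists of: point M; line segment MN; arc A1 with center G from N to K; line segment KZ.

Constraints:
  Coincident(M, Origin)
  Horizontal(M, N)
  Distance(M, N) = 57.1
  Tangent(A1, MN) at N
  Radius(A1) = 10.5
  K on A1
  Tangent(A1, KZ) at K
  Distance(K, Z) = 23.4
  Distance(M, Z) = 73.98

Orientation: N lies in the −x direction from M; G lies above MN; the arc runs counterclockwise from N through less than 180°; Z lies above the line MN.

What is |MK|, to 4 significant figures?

52.44

M is at the origin; MN is horizontal with |MN| = 57.1 and N on the −x side, so N = (-57.10, 0.000). Since A1 is tangent to MN there, GN ⟂ MN, so G = N + (0, 10.5) = (-57.10, 10.50). Since GK ⟂ KZ (tangency), |GZ| = √(10.5² + 23.4²) = 25.65 regardless of where K sits on A1. So Z lies on both circle(M, 73.98) and circle(G, 25.65); the above-MN intersection is Z = (-65.28, 34.81). K is the foot of the tangent from Z: K = (-49.39, 17.63).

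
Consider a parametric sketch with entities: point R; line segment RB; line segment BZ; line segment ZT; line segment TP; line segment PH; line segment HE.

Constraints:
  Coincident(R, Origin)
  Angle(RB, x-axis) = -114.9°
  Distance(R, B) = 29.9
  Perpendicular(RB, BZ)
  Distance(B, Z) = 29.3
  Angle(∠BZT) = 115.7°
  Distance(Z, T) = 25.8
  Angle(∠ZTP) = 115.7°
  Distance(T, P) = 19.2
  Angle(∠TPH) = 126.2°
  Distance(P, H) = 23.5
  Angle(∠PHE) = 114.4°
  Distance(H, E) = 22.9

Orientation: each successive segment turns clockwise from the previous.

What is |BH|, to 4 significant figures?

37.61

R is at the origin; RB runs at -114.9° with length 29.9, so B = (-12.59, -27.12). RB is perpendicular to BZ, so BZ runs at 155.1°; with |BZ| = 29.3, Z = (-39.17, -14.78). ∠BZT = 115.7° gives ZT at 90.80° from the x-axis; with |ZT| = 25.8, T = (-39.53, 11.01). ∠ZTP = 115.7° gives TP at 26.50° from the x-axis; with |TP| = 19.2, P = (-22.34, 19.58). ∠TPH = 126.2° gives PH at -27.30° from the x-axis; with |PH| = 23.5, H = (-1.460, 8.802). Then |BH| = |H − B| = 37.61.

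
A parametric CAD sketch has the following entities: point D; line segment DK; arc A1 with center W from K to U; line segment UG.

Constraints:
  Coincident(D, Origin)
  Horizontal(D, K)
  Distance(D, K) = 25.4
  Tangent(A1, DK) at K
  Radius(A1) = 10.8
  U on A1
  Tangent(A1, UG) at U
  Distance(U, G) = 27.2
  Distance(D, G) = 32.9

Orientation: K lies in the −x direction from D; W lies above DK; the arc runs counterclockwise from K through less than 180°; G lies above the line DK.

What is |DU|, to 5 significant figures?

16.815

Checks: |WU| = 10.80 ✓; ∠(WU, UG) = 90.00° ✓; |UG| = 27.20 ✓; |DG| = 32.90 ✓.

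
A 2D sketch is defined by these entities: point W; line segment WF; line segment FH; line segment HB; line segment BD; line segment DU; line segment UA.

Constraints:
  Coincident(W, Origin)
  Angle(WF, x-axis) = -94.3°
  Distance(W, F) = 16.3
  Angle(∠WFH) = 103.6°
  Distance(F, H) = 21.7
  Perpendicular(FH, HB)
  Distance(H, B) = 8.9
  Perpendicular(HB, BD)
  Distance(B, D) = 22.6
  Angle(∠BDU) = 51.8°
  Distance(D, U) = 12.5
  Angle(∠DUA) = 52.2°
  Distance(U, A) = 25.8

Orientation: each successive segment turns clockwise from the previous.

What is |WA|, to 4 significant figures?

18.82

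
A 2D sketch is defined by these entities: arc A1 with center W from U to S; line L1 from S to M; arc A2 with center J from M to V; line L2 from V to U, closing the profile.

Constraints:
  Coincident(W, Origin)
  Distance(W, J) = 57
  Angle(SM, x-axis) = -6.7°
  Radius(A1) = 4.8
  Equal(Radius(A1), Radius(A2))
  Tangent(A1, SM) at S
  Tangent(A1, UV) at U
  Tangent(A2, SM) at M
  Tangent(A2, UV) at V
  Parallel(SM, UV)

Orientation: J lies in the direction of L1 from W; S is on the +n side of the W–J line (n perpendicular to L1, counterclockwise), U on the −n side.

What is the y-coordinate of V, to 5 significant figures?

-11.417

Tangency of A1 to both parallel lines with radius 4.8 puts S and U at W ± 4.8·n: S = (0.56002, 4.7672), U = (-0.56002, -4.7672). Equal radii place M and V the same way about J: M = J + 4.8·n = (57.171, -1.8830), V = J − 4.8·n = (56.051, -11.417). So V.y = -11.417.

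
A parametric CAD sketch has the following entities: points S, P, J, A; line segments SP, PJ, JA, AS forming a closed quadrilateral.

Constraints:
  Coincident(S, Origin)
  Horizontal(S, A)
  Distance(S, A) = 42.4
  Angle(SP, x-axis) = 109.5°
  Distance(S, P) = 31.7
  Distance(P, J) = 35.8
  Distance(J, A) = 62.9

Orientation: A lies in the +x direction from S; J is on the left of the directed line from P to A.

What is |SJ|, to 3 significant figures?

57.7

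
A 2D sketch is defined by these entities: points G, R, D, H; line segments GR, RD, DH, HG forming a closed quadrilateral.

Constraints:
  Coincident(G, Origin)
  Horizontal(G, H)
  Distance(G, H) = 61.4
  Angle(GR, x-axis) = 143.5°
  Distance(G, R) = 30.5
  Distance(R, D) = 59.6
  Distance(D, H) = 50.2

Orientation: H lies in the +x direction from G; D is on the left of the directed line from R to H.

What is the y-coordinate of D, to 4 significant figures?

39.92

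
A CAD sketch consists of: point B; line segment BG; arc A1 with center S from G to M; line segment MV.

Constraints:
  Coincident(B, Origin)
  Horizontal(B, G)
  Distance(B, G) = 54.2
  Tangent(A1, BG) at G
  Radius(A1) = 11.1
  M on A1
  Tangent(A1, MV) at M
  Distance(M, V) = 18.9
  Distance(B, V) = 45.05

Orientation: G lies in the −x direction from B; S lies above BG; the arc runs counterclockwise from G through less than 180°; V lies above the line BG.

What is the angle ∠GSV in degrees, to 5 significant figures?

129.87°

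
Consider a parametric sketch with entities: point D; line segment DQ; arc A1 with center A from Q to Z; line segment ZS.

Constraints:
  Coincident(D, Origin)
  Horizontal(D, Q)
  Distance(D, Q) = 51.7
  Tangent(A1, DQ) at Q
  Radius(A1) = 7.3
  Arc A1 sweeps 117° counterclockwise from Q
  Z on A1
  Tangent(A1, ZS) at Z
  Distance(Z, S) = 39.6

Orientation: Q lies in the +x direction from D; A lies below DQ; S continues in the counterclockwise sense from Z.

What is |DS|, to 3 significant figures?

78.1

D is at the origin; DQ is horizontal with |DQ| = 51.7 and Q on the +x side, so Q = (51.7, 0.00). Since A1 is tangent to DQ there, AQ ⟂ DQ, so A = Q + (0, -7.3) = (51.7, -7.30). On A1, Q sits at bearing 90° from A; a 117° counterclockwise sweep puts Z at bearing 207°, so Z = A + 7.3·(cos 207°, sin 207°) = (45.2, -10.6). Tangency of A1 to ZS means the radius AZ is perpendicular to ZS, so ZS runs along (−sin 207°, cos 207°); with |ZS| = 39.6, S = (63.2, -45.9). Then |DS| = |S − D| = 78.1.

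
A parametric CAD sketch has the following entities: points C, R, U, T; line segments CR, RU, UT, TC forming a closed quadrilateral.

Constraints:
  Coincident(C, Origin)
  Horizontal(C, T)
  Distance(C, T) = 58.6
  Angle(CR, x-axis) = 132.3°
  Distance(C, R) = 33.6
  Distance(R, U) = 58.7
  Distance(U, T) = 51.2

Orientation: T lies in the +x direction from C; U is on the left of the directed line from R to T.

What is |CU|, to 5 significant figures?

55.058

Checks: |RU| = 58.70 ✓; |UT| = 51.20 ✓.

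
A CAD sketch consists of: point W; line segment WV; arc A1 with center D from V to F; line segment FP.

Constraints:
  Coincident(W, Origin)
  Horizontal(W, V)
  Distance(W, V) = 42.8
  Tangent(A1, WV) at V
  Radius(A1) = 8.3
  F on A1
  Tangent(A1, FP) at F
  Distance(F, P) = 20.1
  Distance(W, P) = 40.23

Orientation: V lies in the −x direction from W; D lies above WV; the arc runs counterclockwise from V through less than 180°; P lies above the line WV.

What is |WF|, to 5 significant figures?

35.299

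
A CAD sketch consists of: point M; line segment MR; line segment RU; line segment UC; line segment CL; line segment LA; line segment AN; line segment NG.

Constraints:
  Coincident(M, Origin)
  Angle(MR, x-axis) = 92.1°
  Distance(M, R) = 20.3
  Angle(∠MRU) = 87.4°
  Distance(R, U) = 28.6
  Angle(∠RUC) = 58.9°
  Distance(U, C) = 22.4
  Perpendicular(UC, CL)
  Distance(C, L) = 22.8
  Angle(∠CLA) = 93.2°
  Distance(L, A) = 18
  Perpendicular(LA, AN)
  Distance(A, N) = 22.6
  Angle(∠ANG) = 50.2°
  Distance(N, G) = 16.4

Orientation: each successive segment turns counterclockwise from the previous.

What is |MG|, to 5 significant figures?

15.487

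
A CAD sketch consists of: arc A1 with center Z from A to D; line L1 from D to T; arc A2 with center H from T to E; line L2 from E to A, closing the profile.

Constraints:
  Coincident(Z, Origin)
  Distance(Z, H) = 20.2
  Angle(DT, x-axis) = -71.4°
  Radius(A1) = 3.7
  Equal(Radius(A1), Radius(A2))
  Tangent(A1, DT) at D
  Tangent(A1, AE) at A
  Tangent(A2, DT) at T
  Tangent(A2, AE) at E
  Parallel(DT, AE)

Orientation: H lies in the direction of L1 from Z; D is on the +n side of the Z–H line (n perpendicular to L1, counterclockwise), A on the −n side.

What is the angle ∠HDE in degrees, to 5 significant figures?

9.7399°

The slot axis is L1's direction at -71.4°, so u = (cos -71.4°, sin -71.4°) = (0.31896, -0.94777) and n = (−sin -71.4°, cos -71.4°) = (0.94777, 0.31896). Z is at the origin and H lies 20.2 along u from Z, so H = 20.2·u = (6.4430, -19.145). Tangency of A1 to both parallel lines with radius 3.7 puts D and A at Z ± 3.7·n: D = (3.5067, 1.1801), A = (-3.5067, -1.1801). Equal radii place T and E the same way about H: T = H + 3.7·n = (9.9497, -17.965), E = H − 3.7·n = (2.9362, -20.325). Then cos ∠HDE = DH·DE / (|DH||DE|), giving 9.7399°.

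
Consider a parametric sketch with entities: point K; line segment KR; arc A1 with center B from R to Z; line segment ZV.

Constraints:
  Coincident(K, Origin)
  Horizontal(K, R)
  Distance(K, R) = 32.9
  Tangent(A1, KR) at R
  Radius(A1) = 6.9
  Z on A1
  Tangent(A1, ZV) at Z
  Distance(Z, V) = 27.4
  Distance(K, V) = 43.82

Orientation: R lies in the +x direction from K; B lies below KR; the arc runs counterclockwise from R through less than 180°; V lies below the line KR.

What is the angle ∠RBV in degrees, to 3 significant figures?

168°

K is at the origin; KR is horizontal with |KR| = 32.9 and R on the +x side, so R = (32.9, 0.00). A1 meets KR tangentially, so BR is at right angles to KR, so B = R + (0, -6.9) = (32.9, -6.90). Since BZ ⟂ ZV (tangency), |BV| = √(6.9² + 27.4²) = 28.3 regardless of where Z sits on A1. So V lies on both circle(K, 43.82) and circle(B, 28.3); the below-KR intersection is V = (27.0, -34.5). Z is the foot of the tangent from V: Z = (26.0, -7.15).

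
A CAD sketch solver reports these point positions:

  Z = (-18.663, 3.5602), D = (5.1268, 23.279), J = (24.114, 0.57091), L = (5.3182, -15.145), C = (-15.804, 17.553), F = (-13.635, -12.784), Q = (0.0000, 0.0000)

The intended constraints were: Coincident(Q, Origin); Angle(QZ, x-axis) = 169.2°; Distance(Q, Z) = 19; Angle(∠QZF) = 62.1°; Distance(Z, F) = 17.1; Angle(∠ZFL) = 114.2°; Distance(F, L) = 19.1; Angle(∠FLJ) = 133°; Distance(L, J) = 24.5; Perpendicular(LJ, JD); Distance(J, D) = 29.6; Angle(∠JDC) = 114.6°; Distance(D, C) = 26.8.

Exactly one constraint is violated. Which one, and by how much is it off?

Distance(D, C) = 26.8 — off by 5.10.

Q = (0.00, 0.00) ✓; QZ at 169.2° ✓; |QZ| = 19.00 ✓; ∠QZF = 62.10° ✓; |ZF| = 17.10 ✓; ∠ZFL = 114.2° ✓; |FL| = 19.10 ✓; ∠FLJ = 133.0° ✓; |LJ| = 24.50 ✓; ∠(LJ, JD) = 90.00° ✓; |JD| = 29.60 ✓; ∠JDC = 114.6° ✓; |DC| = 21.70 ✗.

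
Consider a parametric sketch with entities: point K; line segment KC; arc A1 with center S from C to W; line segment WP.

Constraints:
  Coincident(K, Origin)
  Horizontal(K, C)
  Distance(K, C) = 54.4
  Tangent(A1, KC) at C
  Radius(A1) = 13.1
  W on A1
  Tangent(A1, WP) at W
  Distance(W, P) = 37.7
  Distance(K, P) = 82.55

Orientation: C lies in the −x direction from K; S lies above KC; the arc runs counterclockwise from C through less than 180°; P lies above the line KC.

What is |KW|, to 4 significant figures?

48.00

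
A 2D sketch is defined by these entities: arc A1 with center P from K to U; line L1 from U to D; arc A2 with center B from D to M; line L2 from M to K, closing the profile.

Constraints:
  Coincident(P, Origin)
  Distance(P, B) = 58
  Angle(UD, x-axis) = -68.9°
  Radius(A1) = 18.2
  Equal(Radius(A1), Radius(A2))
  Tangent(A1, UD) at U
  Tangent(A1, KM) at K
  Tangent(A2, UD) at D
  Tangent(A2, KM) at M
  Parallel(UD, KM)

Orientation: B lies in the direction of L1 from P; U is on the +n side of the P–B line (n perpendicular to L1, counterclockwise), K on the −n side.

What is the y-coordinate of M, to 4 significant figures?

-60.66

Tangency of A1 to both parallel lines with radius 18.2 puts U and K at P ± 18.2·n: U = (16.98, 6.552), K = (-16.98, -6.552). Equal radii place D and M the same way about B: D = B + 18.2·n = (37.86, -47.56), M = B − 18.2·n = (3.900, -60.66). So M.y = -60.66.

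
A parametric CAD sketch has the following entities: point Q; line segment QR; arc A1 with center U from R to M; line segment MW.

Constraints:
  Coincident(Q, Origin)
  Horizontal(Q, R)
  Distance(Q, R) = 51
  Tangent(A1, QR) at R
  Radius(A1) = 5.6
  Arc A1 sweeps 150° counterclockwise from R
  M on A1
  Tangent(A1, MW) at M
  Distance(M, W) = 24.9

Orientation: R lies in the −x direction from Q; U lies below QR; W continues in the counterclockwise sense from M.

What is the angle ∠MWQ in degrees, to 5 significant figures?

114.61°

Q is at the origin; QR is horizontal with |QR| = 51.0 and R on the −x side, so R = (-51.000, 0.0000). Tangency of A1 to QR means the radius UR is perpendicular to QR, so U = R + (0, -5.6) = (-51.000, -5.6000). On A1, R sits at bearing 90° from U; a 150° counterclockwise sweep puts M at bearing 240°, so M = U + 5.6·(cos 240°, sin 240°) = (-53.800, -10.450). Tangency of A1 to MW means the radius UM is perpendicular to MW, so MW runs along (−sin 240°, cos 240°); with |MW| = 24.9, W = (-32.236, -22.900). Then cos ∠MWQ = WM·WQ / (|WM||WQ|), giving 114.61°.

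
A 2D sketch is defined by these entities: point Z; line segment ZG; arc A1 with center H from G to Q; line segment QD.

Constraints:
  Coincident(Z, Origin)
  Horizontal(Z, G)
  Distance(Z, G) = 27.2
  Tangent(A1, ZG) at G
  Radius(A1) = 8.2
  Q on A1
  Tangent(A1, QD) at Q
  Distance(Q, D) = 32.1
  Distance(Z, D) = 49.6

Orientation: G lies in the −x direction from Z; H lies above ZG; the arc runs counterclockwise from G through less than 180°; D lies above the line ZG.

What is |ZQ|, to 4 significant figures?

21.84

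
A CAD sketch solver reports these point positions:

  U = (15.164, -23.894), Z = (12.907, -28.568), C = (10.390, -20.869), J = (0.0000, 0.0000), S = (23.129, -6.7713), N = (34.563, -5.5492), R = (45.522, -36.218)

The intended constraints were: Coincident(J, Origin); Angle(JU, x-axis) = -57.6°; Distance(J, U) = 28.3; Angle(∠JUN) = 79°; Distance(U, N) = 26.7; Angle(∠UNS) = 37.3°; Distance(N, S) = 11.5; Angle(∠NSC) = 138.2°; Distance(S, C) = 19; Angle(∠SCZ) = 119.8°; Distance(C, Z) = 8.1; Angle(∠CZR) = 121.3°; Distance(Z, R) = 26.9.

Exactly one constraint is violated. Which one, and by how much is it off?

Distance(Z, R) = 26.9 — off by 6.60.

J = (0.00, 0.00) ✓; JU at -57.60° ✓; |JU| = 28.30 ✓; ∠JUN = 79.00° ✓; |UN| = 26.70 ✓; ∠UNS = 37.30° ✓; |NS| = 11.50 ✓; ∠NSC = 138.2° ✓; |SC| = 19.00 ✓; ∠SCZ = 119.8° ✓; |CZ| = 8.100 ✓; ∠CZR = 121.3° ✓; |ZR| = 33.50 ✗.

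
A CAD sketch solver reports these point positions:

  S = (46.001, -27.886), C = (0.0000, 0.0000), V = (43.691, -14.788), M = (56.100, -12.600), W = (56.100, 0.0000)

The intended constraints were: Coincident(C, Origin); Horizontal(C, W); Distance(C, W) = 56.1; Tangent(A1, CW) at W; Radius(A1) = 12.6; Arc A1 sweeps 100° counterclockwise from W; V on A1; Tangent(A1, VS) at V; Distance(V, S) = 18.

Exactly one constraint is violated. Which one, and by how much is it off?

Distance(V, S) = 18 — off by 4.70.

C = (0.00, 0.00) ✓; C.y = 0.00, W.y = 0.00 ✓; |CW| = 56.10 ✓; ∠(MW, WC) = 90.00° ✓; |MW| = 12.60 ✓; bearing(M→V) − bearing(M→W) = 100.0° ✓; |MV| = 12.60 ✓; ∠(MV, VS) = 90.00° ✓; |VS| = 13.30 ✗.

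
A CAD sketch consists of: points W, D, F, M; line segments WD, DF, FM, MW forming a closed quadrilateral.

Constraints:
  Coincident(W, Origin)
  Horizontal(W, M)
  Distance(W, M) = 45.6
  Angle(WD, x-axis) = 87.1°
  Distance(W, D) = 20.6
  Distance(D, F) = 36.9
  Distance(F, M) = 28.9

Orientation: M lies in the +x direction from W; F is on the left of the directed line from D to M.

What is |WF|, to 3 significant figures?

46.4

Checks: |DF| = 36.90 ✓; |FM| = 28.90 ✓.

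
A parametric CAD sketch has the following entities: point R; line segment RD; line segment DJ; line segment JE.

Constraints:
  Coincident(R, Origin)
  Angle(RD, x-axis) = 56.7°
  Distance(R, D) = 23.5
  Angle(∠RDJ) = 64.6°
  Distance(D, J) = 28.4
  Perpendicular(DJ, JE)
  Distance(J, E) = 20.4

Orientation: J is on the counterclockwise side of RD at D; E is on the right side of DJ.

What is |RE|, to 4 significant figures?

45.48

R is at the origin; RD runs at 56.7° with length 23.5, so D = 23.5·(cos 56.7°, sin 56.7°) = (12.90, 19.64). ∠RDJ = 64.6°, so DJ runs at 56.7° + (180° − 64.6°) = 172.1° from the x-axis; with |DJ| = 28.4, J = D + 28.4·(cos 172.1°, sin 172.1°) = (-15.23, 23.54). DJ ⟂ JE; with |JE| = 20.4 on the right of DJ, E = J + 20.4·(0.1374, 0.9905) = (-12.42, 43.75). Then |RE| = |E − R| = 45.48.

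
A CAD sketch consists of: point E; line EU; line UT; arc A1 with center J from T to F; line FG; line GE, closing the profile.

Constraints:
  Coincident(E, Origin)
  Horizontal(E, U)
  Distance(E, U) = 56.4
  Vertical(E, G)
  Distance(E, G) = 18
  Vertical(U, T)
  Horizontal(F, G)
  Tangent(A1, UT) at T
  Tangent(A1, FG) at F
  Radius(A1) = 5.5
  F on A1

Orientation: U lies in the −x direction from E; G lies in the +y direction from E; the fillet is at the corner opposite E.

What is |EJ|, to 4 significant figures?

52.41

E is at the origin; E and U share the same y with |EU| = 56.4 and U on the −x side, so U = (-56.40, 0.000). EG is vertical with |EG| = 18.0 and G on the +y side, so G = (0.000, 18.00). The virtual corner opposite E is at (-56.40, 18.00). Tangency of A1 to UT means the radius JT is perpendicular to UT and tangency of A1 to FG means the radius JF is perpendicular to FG, with radius 5.5, so the center J sits 5.5 in from both sides at J = (-50.90, 12.50). Then |EJ| = |J − E| = 52.41.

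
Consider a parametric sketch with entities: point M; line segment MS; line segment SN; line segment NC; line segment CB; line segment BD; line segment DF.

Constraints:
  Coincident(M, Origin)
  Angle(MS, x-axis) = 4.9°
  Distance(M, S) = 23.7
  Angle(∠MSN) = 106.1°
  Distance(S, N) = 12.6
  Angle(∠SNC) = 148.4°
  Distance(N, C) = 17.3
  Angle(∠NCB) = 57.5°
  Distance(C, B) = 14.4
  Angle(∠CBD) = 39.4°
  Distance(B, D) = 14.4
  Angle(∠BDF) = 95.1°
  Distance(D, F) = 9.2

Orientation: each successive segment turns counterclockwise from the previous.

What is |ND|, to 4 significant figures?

8.123

M is at the origin; MS runs at 4.9° with length 23.7, so S = (23.61, 2.024). ∠MSN = 106.1° gives SN at 78.80° from the x-axis; with |SN| = 12.6, N = (26.06, 14.38). ∠SNC = 148.4° gives NC at 110.4° from the x-axis; with |NC| = 17.3, C = (20.03, 30.60). ∠NCB = 57.5° gives CB at -127.1° from the x-axis; with |CB| = 14.4, B = (11.34, 19.11). ∠CBD = 39.4° gives BD at 13.50° from the x-axis; with |BD| = 14.4, D = (25.35, 22.48). Then |ND| = |D − N| = 8.123.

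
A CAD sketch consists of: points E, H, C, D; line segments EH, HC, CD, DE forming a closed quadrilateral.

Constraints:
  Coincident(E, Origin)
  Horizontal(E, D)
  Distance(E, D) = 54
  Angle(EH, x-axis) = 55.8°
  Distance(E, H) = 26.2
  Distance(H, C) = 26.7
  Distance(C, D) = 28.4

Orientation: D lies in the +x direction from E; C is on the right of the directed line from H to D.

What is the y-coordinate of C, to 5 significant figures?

-2.6601

Checks: E = (0.00, 0.00) ✓; |HC| = 26.70 ✓; |CD| = 28.40 ✓.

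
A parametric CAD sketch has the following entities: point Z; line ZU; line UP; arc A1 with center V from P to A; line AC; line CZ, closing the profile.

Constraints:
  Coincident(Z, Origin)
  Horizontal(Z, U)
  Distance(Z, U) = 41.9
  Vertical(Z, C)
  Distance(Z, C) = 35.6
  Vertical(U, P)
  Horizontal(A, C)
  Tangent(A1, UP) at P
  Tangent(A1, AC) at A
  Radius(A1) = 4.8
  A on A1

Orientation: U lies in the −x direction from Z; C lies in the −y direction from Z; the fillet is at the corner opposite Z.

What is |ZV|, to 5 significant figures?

48.219

Z is at the origin; ZU is horizontal with |ZU| = 41.9 and U on the −x side, so U = (-41.900, 0.0000). ZC is vertical with |ZC| = 35.6 and C on the −y side, so C = (0.0000, -35.600). The virtual corner opposite Z is at (-41.900, -35.600). Tangency of A1 to UP means the radius VP is perpendicular to UP and tangency of A1 to AC means the radius VA is perpendicular to AC, with radius 4.8, so the center V sits 4.8 in from both sides at V = (-37.100, -30.800). Then |ZV| = |V − Z| = 48.219.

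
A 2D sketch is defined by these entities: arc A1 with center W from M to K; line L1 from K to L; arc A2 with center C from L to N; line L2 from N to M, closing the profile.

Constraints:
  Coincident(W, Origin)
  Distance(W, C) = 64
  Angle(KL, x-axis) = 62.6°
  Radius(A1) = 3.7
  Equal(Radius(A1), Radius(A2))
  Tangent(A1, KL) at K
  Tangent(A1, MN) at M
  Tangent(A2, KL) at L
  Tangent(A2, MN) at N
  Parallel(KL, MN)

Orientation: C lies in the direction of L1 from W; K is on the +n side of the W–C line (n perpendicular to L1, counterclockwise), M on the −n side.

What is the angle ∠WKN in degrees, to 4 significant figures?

83.40°

Tangency of A1 to both parallel lines with radius 3.7 puts K and M at W ± 3.7·n: K = (-3.285, 1.703), M = (3.285, -1.703). Equal radii place L and N the same way about C: L = C + 3.7·n = (26.17, 58.52), N = C − 3.7·n = (32.74, 55.12). Then cos ∠WKN = KW·KN / (|KW||KN|), giving 83.40°.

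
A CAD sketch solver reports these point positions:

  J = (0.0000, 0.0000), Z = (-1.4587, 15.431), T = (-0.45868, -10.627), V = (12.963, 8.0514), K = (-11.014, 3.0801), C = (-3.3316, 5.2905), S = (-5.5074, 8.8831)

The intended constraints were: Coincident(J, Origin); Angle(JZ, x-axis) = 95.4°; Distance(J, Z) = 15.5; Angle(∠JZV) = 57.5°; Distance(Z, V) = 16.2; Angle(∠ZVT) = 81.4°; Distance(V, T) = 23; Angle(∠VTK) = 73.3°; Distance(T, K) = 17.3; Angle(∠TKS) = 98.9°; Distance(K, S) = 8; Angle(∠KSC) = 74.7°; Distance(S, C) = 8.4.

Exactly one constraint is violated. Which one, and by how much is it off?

Distance(S, C) = 8.4 — off by 4.20.

J = (0.00, 0.00) ✓; JZ at 95.40° ✓; |JZ| = 15.50 ✓; ∠JZV = 57.50° ✓; |ZV| = 16.20 ✓; ∠ZVT = 81.40° ✓; |VT| = 23.00 ✓; ∠VTK = 73.30° ✓; |TK| = 17.30 ✓; ∠TKS = 98.90° ✓; |KS| = 8.000 ✓; ∠KSC = 74.70° ✓; |SC| = 4.200 ✗.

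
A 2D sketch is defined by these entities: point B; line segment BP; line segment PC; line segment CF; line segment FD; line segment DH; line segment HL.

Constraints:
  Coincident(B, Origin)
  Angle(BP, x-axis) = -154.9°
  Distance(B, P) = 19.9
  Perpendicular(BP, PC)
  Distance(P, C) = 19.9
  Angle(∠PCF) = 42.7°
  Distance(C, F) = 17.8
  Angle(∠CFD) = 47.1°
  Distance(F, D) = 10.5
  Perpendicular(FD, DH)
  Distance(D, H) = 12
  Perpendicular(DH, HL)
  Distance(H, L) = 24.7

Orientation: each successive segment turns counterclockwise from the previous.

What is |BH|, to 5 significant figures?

26.266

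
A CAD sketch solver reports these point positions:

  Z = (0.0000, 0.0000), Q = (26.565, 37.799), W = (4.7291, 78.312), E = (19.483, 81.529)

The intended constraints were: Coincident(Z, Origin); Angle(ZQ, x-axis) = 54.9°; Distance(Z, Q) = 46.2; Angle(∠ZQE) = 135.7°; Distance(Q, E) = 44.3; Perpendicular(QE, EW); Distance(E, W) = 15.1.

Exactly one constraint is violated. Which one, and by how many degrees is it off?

Perpendicular(QE, EW) — off by 3.10°.

Z = (0.00, 0.00) ✓; ZQ at 54.90° ✓; |ZQ| = 46.20 ✓; ∠ZQE = 135.7° ✓; |QE| = 44.30 ✓; ∠(QE, EW) = 93.10° ✗; |EW| = 15.10 ✓.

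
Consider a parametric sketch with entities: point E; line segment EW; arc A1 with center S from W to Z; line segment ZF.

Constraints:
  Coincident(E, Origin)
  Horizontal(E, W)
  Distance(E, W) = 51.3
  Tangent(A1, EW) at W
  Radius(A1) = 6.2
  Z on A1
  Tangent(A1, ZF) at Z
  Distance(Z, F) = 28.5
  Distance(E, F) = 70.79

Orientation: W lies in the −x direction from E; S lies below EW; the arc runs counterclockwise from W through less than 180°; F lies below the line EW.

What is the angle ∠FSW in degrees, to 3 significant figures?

157°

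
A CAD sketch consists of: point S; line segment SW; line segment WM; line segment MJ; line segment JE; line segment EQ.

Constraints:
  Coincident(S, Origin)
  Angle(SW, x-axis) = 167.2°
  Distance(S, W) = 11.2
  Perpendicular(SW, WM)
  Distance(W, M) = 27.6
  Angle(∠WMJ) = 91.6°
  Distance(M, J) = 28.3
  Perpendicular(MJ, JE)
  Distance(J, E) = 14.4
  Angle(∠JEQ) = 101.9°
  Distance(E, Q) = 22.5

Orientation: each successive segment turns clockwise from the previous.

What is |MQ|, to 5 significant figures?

20.050

S is at the origin; SW runs at 167.2° with length 11.2, so W = (-10.922, 2.4813). SW ⟂ WM, so WM runs at 77.200°; with |WM| = 27.6, M = (-4.8069, 29.395). ∠WMJ = 91.6° gives MJ at -11.200° from the x-axis; with |MJ| = 28.3, J = (22.954, 23.899). The perpendicularity gives JE at right angles to MJ, so JE runs at -101.20°; with |JE| = 14.4, E = (20.157, 9.7729). ∠JEQ = 101.9° gives EQ at -179.30° from the x-axis; with |EQ| = 22.5, Q = (-2.3412, 9.4980). Then |MQ| = |Q − M| = 20.050.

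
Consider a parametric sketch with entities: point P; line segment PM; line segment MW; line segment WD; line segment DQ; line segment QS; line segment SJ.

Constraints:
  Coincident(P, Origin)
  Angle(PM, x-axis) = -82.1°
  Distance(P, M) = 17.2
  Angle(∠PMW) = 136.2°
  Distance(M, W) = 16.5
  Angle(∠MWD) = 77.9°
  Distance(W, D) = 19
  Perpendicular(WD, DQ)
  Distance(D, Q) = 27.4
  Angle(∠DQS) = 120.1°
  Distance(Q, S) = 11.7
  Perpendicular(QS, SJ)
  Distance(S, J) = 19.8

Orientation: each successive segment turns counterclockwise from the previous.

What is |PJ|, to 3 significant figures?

21.1

P is at the origin; PM runs at -82.1° with length 17.2, so M = (2.36, -17.0). ∠PMW = 136.2° gives MW at -38.3° from the x-axis; with |MW| = 16.5, W = (15.3, -27.3). ∠MWD = 77.9° gives WD at 63.8° from the x-axis; with |WD| = 19.0, D = (23.7, -10.2). WD is perpendicular to DQ, so DQ runs at 154°; with |DQ| = 27.4, Q = (-0.883, 1.88). ∠DQS = 120.1° gives QS at -146° from the x-axis; with |QS| = 11.7, S = (-10.6, -4.61). QS ⟂ SJ, so SJ runs at -56.3°; with |SJ| = 19.8, J = (0.369, -21.1). Then |PJ| = |J − P| = 21.1.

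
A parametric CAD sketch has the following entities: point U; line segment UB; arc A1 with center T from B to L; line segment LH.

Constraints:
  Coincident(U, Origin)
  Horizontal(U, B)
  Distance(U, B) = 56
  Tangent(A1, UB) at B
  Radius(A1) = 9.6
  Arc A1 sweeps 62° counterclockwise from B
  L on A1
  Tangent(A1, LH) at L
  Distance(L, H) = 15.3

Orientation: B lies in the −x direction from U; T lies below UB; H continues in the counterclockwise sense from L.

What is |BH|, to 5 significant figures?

24.316

U is at the origin; UB is horizontal with |UB| = 56.0 and B on the −x side, so B = (-56.000, 0.0000). Tangency of A1 to UB means the radius TB is perpendicular to UB, so T = B + (0, -9.6) = (-56.000, -9.6000). On A1, B sits at bearing 90° from T; a 62° counterclockwise sweep puts L at bearing 152°, so L = T + 9.6·(cos 152°, sin 152°) = (-64.476, -5.0931). A1 meets LH tangentially, so TL is at right angles to LH, so LH runs along (−sin 152°, cos 152°); with |LH| = 15.3, H = (-71.659, -18.602). Then |BH| = |H − B| = 24.316.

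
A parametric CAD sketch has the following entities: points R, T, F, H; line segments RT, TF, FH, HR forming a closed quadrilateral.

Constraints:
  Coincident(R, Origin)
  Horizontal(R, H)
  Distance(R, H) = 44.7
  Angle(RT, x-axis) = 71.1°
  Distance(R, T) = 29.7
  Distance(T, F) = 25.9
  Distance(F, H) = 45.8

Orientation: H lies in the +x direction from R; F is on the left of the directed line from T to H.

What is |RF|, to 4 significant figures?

53.10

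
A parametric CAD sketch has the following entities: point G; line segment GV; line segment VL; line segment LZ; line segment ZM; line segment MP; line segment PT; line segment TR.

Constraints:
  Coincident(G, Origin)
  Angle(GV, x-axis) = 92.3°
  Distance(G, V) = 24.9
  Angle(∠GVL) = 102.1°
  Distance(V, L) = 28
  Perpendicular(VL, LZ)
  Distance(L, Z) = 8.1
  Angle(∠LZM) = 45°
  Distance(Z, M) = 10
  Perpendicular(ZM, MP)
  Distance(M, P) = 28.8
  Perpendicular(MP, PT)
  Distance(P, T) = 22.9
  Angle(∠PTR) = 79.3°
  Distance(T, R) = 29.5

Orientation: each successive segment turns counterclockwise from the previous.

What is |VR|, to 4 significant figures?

35.76

G is at the origin; GV runs at 92.3° with length 24.9, so V = (-0.9993, 24.88). ∠GVL = 102.1° gives VL at 170.2° from the x-axis; with |VL| = 28.0, L = (-28.59, 29.65). VL ⟂ LZ, so LZ runs at -99.80°; with |LZ| = 8.1, Z = (-29.97, 21.66). ∠LZM = 45.0° gives ZM at 35.20° from the x-axis; with |ZM| = 10.0, M = (-21.80, 27.43). ZM is perpendicular to MP, so MP runs at 125.2°; with |MP| = 28.8, P = (-38.40, 50.96). The perpendicularity gives PT at right angles to MP, so PT runs at -144.8°; with |PT| = 22.9, T = (-57.11, 37.76). ∠PTR = 79.3° gives TR at -44.10° from the x-axis; with |TR| = 29.5, R = (-35.93, 17.23). Then |VR| = |R − V| = 35.76.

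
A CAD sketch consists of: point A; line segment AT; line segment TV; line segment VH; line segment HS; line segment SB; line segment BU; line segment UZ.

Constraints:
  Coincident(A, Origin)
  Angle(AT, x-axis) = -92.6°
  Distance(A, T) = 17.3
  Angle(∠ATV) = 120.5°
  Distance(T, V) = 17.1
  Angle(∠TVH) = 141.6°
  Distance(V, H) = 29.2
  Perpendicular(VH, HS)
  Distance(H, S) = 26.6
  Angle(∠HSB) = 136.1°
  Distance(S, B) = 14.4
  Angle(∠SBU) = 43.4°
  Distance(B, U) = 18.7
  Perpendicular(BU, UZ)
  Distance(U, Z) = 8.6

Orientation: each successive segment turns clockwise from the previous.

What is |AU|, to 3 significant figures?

31.8

A is at the origin; AT runs at -92.6° with length 17.3, so T = (-0.785, -17.3). ∠ATV = 120.5° gives TV at -152° from the x-axis; with |TV| = 17.1, V = (-15.9, -25.3). ∠TVH = 141.6° gives VH at 170° from the x-axis; with |VH| = 29.2, H = (-44.6, -20.0). VH is perpendicular to HS, so HS runs at 79.5°; with |HS| = 26.6, S = (-39.8, 6.19). ∠HSB = 136.1° gives SB at 35.6° from the x-axis; with |SB| = 14.4, B = (-28.1, 14.6). ∠SBU = 43.4° gives BU at -101° from the x-axis; with |BU| = 18.7, U = (-31.6, -3.78). Then |AU| = |U − A| = 31.8.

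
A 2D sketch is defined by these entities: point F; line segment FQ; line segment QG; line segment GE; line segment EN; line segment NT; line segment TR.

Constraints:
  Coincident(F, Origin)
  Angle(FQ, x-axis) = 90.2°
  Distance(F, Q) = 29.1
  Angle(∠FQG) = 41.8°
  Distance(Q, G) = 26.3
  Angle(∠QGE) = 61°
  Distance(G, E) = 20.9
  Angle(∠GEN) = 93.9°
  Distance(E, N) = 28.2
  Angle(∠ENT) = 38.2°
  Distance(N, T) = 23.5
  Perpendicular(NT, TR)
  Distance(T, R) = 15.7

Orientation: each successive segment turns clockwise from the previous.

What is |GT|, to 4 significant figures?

12.82

∠GEN = 93.9° gives EN at 106.9° from the x-axis; with |EN| = 28.2, N = (-11.07, 31.84). ∠ENT = 38.2° gives NT at -34.90° from the x-axis; with |NT| = 23.5, T = (8.208, 18.39). Then |GT| = |T − G| = 12.82.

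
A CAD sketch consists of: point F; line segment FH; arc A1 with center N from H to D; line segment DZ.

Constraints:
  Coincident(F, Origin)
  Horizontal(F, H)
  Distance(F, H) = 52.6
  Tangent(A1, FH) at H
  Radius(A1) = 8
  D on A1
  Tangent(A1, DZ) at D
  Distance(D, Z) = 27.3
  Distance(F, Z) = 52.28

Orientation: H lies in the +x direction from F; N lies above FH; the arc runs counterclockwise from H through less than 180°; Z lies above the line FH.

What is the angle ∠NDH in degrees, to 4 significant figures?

23.79°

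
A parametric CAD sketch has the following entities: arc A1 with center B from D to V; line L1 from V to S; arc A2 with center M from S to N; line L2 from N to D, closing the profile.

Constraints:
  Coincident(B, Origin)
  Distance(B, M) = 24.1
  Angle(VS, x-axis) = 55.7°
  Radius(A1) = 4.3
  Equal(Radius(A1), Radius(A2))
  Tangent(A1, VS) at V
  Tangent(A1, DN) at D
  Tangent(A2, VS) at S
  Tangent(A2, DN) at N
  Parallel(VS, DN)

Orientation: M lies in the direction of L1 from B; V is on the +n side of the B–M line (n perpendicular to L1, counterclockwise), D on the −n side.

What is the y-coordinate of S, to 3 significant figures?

22.3

Tangency of A1 to both parallel lines with radius 4.3 puts V and D at B ± 4.3·n: V = (-3.55, 2.42), D = (3.55, -2.42). Equal radii place S and N the same way about M: S = M + 4.3·n = (10.0, 22.3), N = M − 4.3·n = (17.1, 17.5). So S.y = 22.3.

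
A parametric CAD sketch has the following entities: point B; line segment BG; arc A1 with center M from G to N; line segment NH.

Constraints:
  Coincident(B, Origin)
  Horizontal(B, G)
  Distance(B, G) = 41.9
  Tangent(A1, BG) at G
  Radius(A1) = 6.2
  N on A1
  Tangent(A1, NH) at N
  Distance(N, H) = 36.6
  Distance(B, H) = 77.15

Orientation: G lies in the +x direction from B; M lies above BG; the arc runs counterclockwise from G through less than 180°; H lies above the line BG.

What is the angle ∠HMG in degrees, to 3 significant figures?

126°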